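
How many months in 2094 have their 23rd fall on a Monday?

1

Check the 23rd of each month of 2094: Jan 23: Sat, Feb 23: Tue, Mar 23: Tue, Apr 23: Fri, May 23: Sun, Jun 23: Wed, Jul 23: Fri, Aug 23: Mon, Sep 23: Thu, Oct 23: Sat, Nov 23: Tue, Dec 23: Thu.
Monday occurs in August — 1 month.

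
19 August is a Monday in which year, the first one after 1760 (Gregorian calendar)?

From one year to the next, a fixed date's weekday advances by 1, or by 2 when a Feb 29 lies between the two dates.
1760: August 19 is Tuesday.
1761: Wednesday (+1)
1762: Thursday (+1)
1763: Friday (+1)
1764: Sunday (+2)
1765: Monday (+1)
19 August falls on a Monday in 1765.

1765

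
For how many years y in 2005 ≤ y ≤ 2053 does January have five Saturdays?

January has 31 days; it has five Saturdays when Saturday falls among the first (month-length − 28) days — i.e. when January 1 is one of Saturday/Friday/Thursday.
January 1 by year: 2005:Sat✓ 2006:Sun 2007:Mon 2008:Tue 2009:Thu✓ 2010:Fri✓ 2011:Sat✓ 2012:Sun 2013:Tue 2014:Wed 2015:Thu✓ 2016:Fri✓ 2017:Sun 2018:Mon 2019:Tue …(19 more)… 2039:Sat✓ 2040:Sun 2041:Tue 2042:Wed 2043:Thu✓ 2044:Fri✓ 2045:Sun 2046:Mon 2047:Tue 2048:Wed 2049:Fri✓ 2050:Sat✓ 2051:Sun 2052:Mon 2053:Wed
Years with five Saturdays: 2005, 2009, 2010, 2011, 2015, 2016, 2021, 2022, 2026, 2027, 2028, 2032, 2033, 2037, 2038, 2039, 2043, 2044, 2049, 2050 → 20.

20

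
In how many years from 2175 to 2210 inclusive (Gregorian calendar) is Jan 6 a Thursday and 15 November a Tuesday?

3

Check each year's weekday for Jan 6 and 15 November:
  2175: Fri/Wed  2176: Sat/Fri  2177: Mon/Sat  2178: Tue/Sun  2179: Wed/Mon  2180: Thu/Wed  2181: Sat/Thu  2182: Sun/Fri  2183: Mon/Sat  2184: Tue/Mon  2185: Thu/Tue ✓  2186: Fri/Wed  2187: Sat/Thu  2188: Sun/Sat  …(8 more)…  2197: Fri/Wed  2198: Sat/Thu  2199: Sun/Fri  2200: Mon/Sat  2201: Tue/Sun  2202: Wed/Mon  2203: Thu/Tue ✓  2204: Fri/Thu  2205: Sun/Fri  2206: Mon/Sat  2207: Tue/Sun  2208: Wed/Tue  2209: Fri/Wed  2210: Sat/Thu
Both conditions hold in: 2185, 2191, 2203 — 3.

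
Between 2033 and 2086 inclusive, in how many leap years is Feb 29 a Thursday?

2

Leap years in 2033–2086: 13 of them.
Feb 29 weekday advances by 5 (mod 7) from one leap year to the next four years later (or differs when a century non-leap intervenes).
Leap-day weekdays: 2036:Fri 2040:Wed 2044:Mon 2048:Sat 2052:Thu✓ 2056:Tue 2060:Sun 2064:Fri 2068:Wed 2072:Mon 2076:Sat 2080:Thu✓ 2084:Tue
Thursday: 2052, 2080 → 2.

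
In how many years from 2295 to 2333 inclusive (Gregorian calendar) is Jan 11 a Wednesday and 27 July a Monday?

0

Check each year's weekday for Jan 11 and 27 July:
  2295: Fri/Sat  2296: Sat/Mon  2297: Mon/Tue  2298: Tue/Wed  2299: Wed/Thu  2300: Thu/Fri  2301: Fri/Sat  2302: Sat/Sun  2303: Sun/Mon  2304: Mon/Wed  2305: Wed/Thu  2306: Thu/Fri  2307: Fri/Sat  2308: Sat/Mon  …(11 more)…  2320: Sun/Tue  2321: Tue/Wed  2322: Wed/Thu  2323: Thu/Fri  2324: Fri/Sun  2325: Sun/Mon  2326: Mon/Tue  2327: Tue/Wed  2328: Wed/Fri  2329: Fri/Sat  2330: Sat/Sun  2331: Sun/Mon  2332: Mon/Wed  2333: Wed/Thu
Both conditions hold in: no year — 0.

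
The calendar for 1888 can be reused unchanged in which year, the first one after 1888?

1928

Two years share a calendar iff Jan 1 falls on the same weekday and both are leap or both are common. 1888: Jan 1 is Sunday, leap year.
1889: Jan 1 Tuesday, common
1890: Jan 1 Wednesday, common
1891: Jan 1 Thursday, common
1892: Jan 1 Friday, leap
1893: Jan 1 Sunday, common
1894: Jan 1 Monday, common
1895: Jan 1 Tuesday, common
1896: Jan 1 Wednesday, leap
1897: Jan 1 Friday, common
1898: Jan 1 Saturday, common
1899: Jan 1 Sunday, common
1900: Jan 1 Monday, common
1901: Jan 1 Tuesday, common
1902: Jan 1 Wednesday, common
1903: Jan 1 Thursday, common
1904: Jan 1 Friday, leap
1905: Jan 1 Sunday, common
1906: Jan 1 Monday, common
1907: Jan 1 Tuesday, common
1908: Jan 1 Wednesday, leap
1909: Jan 1 Friday, common
1910: Jan 1 Saturday, common
1911: Jan 1 Sunday, common
1912: Jan 1 Monday, leap
1913: Jan 1 Wednesday, common
1914: Jan 1 Thursday, common
1915: Jan 1 Friday, common
1916: Jan 1 Saturday, leap
1917: Jan 1 Monday, common
1918: Jan 1 Tuesday, common
1919: Jan 1 Wednesday, common
1920: Jan 1 Thursday, leap
1921: Jan 1 Saturday, common
1922: Jan 1 Sunday, common
1923: Jan 1 Monday, common
1924: Jan 1 Tuesday, leap
1925: Jan 1 Thursday, common
1926: Jan 1 Friday, common
1927: Jan 1 Saturday, common
1928: Jan 1 Sunday, leap
1928 matches on both conditions.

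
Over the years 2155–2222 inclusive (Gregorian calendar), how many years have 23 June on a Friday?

9

Track 23 June's weekday year by year (advancing +1, or +2 across a Feb 29):
  2155: Mon  2156: Wed (+2)  2157: Thu (+1)  2158: Fri (+1) ✓  2159: Sat (+1)
  2160: Mon (+2)  2161: Tue (+1)  2162: Wed (+1)  2163: Thu (+1)  2164: Sat (+2)
  2165: Sun (+1)  2166: Mon (+1)  2167: Tue (+1)  2168: Thu (+2)  … (40 more years) …
  2209: Fri (+1) ✓  2210: Sat (+1)  2211: Sun (+1)  2212: Tue (+2)  2213: Wed (+1)
  2214: Thu (+1)  2215: Fri (+1) ✓  2216: Sun (+2)  2217: Mon (+1)  2218: Tue (+1)
  2219: Wed (+1)  2220: Fri (+2) ✓  2221: Sat (+1)  2222: Sun (+1)
Friday years: 2158, 2169, 2175, 2180, 2186, 2197, 2209, 2215, 2220 — 9 in total.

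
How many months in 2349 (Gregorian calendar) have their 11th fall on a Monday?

Check the 11th of each month of 2349: Jan 11: Tue, Feb 11: Fri, Mar 11: Fri, Apr 11: Mon, May 11: Wed, Jun 11: Sat, Jul 11: Mon, Aug 11: Thu, Sep 11: Sun, Oct 11: Tue, Nov 11: Fri, Dec 11: Sun.
Monday occurs in April, July — 2 months.

2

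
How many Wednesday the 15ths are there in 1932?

1

Check the 15th of each month of 1932: Jan 15: Fri, Feb 15: Mon, Mar 15: Tue, Apr 15: Fri, May 15: Sun, Jun 15: Wed, Jul 15: Fri, Aug 15: Mon, Sep 15: Thu, Oct 15: Sat, Nov 15: Tue, Dec 15: Thu.
Wednesday occurs in June — 1 month.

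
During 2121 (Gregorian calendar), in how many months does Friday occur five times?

4

A month of length L has five Fridays iff its first Friday is on day ≤ L−28 (so day 1–3 in a 31-day month, 1–2 in a 30-day month, day 1 in a leap February).
Checking each month of 2121: Jan starts Wed (31d) ✓; Feb starts Sat (28d); Mar starts Sat (31d); Apr starts Tue (30d); May starts Thu (31d) ✓; Jun starts Sun (30d); Jul starts Tue (31d); Aug starts Fri (31d) ✓; Sep starts Mon (30d); Oct starts Wed (31d) ✓; Nov starts Sat (30d); Dec starts Mon (31d).
Five-Friday months: January, May, August, October → 4.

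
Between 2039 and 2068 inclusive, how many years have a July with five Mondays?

July has 31 days; it has five Mondays when Monday falls among the first (month-length − 28) days — i.e. when July 1 is one of Monday/Sunday/Saturday.
July 1 by year: 2039:Fri 2040:Sun✓ 2041:Mon✓ 2042:Tue 2043:Wed 2044:Fri 2045:Sat✓ 2046:Sun✓ 2047:Mon✓ 2048:Wed 2049:Thu 2050:Fri 2051:Sat✓ 2052:Mon✓ 2053:Tue 2054:Wed 2055:Thu 2056:Sat✓ 2057:Sun✓ 2058:Mon✓ 2059:Tue 2060:Thu 2061:Fri 2062:Sat✓ 2063:Sun✓ 2064:Tue 2065:Wed 2066:Thu 2067:Fri 2068:Sun✓
Years with five Mondays: 2040, 2041, 2045, 2046, 2047, 2051, 2052, 2056, 2057, 2058, 2062, 2063, 2068 → 13.

13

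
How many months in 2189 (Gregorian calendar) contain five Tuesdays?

4

A month of length L has five Tuesdays iff its first Tuesday is on day ≤ L−28 (so day 1–3 in a 31-day month, 1–2 in a 30-day month, day 1 in a leap February).
Checking each month of 2189: Jan starts Thu (31d); Feb starts Sun (28d); Mar starts Sun (31d) ✓; Apr starts Wed (30d); May starts Fri (31d); Jun starts Mon (30d) ✓; Jul starts Wed (31d); Aug starts Sat (31d); Sep starts Tue (30d) ✓; Oct starts Thu (31d); Nov starts Sun (30d); Dec starts Tue (31d) ✓.
Five-Tuesday months: March, June, September, December → 4.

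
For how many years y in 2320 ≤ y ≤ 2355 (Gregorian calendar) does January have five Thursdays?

15

January has 31 days; it has five Thursdays when Thursday falls among the first (month-length − 28) days — i.e. when January 1 is one of Thursday/Wednesday/Tuesday.
January 1 by year: 2320:Thu✓ 2321:Sat 2322:Sun 2323:Mon 2324:Tue✓ 2325:Thu✓ 2326:Fri 2327:Sat 2328:Sun 2329:Tue✓ 2330:Wed✓ 2331:Thu✓ 2332:Fri 2333:Sun 2334:Mon …(6 more)… 2341:Wed✓ 2342:Thu✓ 2343:Fri 2344:Sat 2345:Mon 2346:Tue✓ 2347:Wed✓ 2348:Thu✓ 2349:Sat 2350:Sun 2351:Mon 2352:Tue✓ 2353:Thu✓ 2354:Fri 2355:Sat
Years with five Thursdays: 2320, 2324, 2325, 2329, 2330, 2331, 2335, 2336, 2341, 2342, 2346, 2347, 2348, 2352, 2353 → 15.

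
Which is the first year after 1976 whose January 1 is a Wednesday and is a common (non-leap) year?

1986

Jan 1 advances by 2 weekdays after a leap year and by 1 after a common year.
1976: Jan 1 is Thursday (leap).
1977: Saturday
1978: Sunday
1979: Monday
1980: Tuesday (leap)
1981: Thursday
1982: Friday
1983: Saturday
1984: Sunday (leap)
1985: Tuesday
1986: Wednesday
1986 begins on a Wednesday and is a common year.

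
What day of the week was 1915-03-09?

Tuesday

January 1, 1915 is a Friday.
March 9 is day 68 of the year, i.e. 67 days after Jan 1.
67 mod 7 = 4, so advance 4 weekdays from Friday: Tuesday.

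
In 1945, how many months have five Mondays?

5

A month of length L has five Mondays iff its first Monday is on day ≤ L−28 (so day 1–3 in a 31-day month, 1–2 in a 30-day month, day 1 in a leap February).
Checking each month of 1945: Jan starts Mon (31d) ✓; Feb starts Thu (28d); Mar starts Thu (31d); Apr starts Sun (30d) ✓; May starts Tue (31d); Jun starts Fri (30d); Jul starts Sun (31d) ✓; Aug starts Wed (31d); Sep starts Sat (30d); Oct starts Mon (31d) ✓; Nov starts Thu (30d); Dec starts Sat (31d) ✓.
Five-Monday months: January, April, July, October, December → 5.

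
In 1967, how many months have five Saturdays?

A month of length L has five Saturdays iff its first Saturday is on day ≤ L−28 (so day 1–3 in a 31-day month, 1–2 in a 30-day month, day 1 in a leap February).
Checking each month of 1967: Jan starts Sun (31d); Feb starts Wed (28d); Mar starts Wed (31d); Apr starts Sat (30d) ✓; May starts Mon (31d); Jun starts Thu (30d); Jul starts Sat (31d) ✓; Aug starts Tue (31d); Sep starts Fri (30d) ✓; Oct starts Sun (31d); Nov starts Wed (30d); Dec starts Fri (31d) ✓.
Five-Saturday months: April, July, September, December → 4.

4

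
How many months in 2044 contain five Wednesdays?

4

A month of length L has five Wednesdays iff its first Wednesday is on day ≤ L−28 (so day 1–3 in a 31-day month, 1–2 in a 30-day month, day 1 in a leap February).
Checking each month of 2044: Jan starts Fri (31d); Feb starts Mon (29d); Mar starts Tue (31d) ✓; Apr starts Fri (30d); May starts Sun (31d); Jun starts Wed (30d) ✓; Jul starts Fri (31d); Aug starts Mon (31d) ✓; Sep starts Thu (30d); Oct starts Sat (31d); Nov starts Tue (30d) ✓; Dec starts Thu (31d).
Five-Wednesday months: March, June, August, November → 4.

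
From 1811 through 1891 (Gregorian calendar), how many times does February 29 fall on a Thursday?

3

Leap years in 1811–1891: 20 of them.
Feb 29 weekday advances by 5 (mod 7) from one leap year to the next four years later (or differs when a century non-leap intervenes).
Leap-day weekdays: 1812:Sat 1816:Thu✓ 1820:Tue 1824:Sun 1828:Fri 1832:Wed 1836:Mon 1840:Sat 1844:Thu✓ 1848:Tue 1852:Sun 1856:Fri 1860:Wed 1864:Mon 1868:Sat 1872:Thu✓ 1876:Tue 1880:Sun 1884:Fri 1888:Wed
Thursday: 1816, 1844, 1872 → 3.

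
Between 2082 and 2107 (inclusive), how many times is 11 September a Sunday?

Track 11 September's weekday year by year (advancing +1, or +2 across a Feb 29):
  2082: Fri  2083: Sat (+1)  2084: Mon (+2)  2085: Tue (+1)  2086: Wed (+1)
  2087: Thu (+1)  2088: Sat (+2)  2089: Sun (+1) ✓  2090: Mon (+1)  2091: Tue (+1)
  2092: Thu (+2)  2093: Fri (+1)  2094: Sat (+1)  2095: Sun (+1) ✓  2096: Tue (+2)
  2097: Wed (+1)  2098: Thu (+1)  2099: Fri (+1)  2100: Sat (+1)  2101: Sun (+1) ✓
  2102: Mon (+1)  2103: Tue (+1)  2104: Thu (+2)  2105: Fri (+1)  2106: Sat (+1)
  2107: Sun (+1) ✓
Sunday years: 2089, 2095, 2101, 2107 — 4 in total.

4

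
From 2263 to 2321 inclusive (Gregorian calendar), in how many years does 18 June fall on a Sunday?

9

Track 18 June's weekday year by year (advancing +1, or +2 across a Feb 29):
  2263: Thu  2264: Sat (+2)  2265: Sun (+1) ✓  2266: Mon (+1)  2267: Tue (+1)
  2268: Thu (+2)  2269: Fri (+1)  2270: Sat (+1)  2271: Sun (+1) ✓  2272: Tue (+2)
  2273: Wed (+1)  2274: Thu (+1)  2275: Fri (+1)  2276: Sun (+2) ✓  … (31 more years) …
  2308: Thu (+2)  2309: Fri (+1)  2310: Sat (+1)  2311: Sun (+1) ✓  2312: Tue (+2)
  2313: Wed (+1)  2314: Thu (+1)  2315: Fri (+1)  2316: Sun (+2) ✓  2317: Mon (+1)
  2318: Tue (+1)  2319: Wed (+1)  2320: Fri (+2)  2321: Sat (+1)
Sunday years: 2265, 2271, 2276, 2282, 2293, 2299, 2305, 2311, 2316 — 9 in total.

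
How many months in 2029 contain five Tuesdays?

A month of length L has five Tuesdays iff its first Tuesday is on day ≤ L−28 (so day 1–3 in a 31-day month, 1–2 in a 30-day month, day 1 in a leap February).
Checking each month of 2029: Jan starts Mon (31d) ✓; Feb starts Thu (28d); Mar starts Thu (31d); Apr starts Sun (30d); May starts Tue (31d) ✓; Jun starts Fri (30d); Jul starts Sun (31d) ✓; Aug starts Wed (31d); Sep starts Sat (30d); Oct starts Mon (31d) ✓; Nov starts Thu (30d); Dec starts Sat (31d).
Five-Tuesday months: January, May, July, October → 4.

4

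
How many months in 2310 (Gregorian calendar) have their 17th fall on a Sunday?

Check the 17th of each month of 2310: Jan 17: Mon, Feb 17: Thu, Mar 17: Thu, Apr 17: Sun, May 17: Tue, Jun 17: Fri, Jul 17: Sun, Aug 17: Wed, Sep 17: Sat, Oct 17: Mon, Nov 17: Thu, Dec 17: Sat.
Sunday occurs in April, July — 2 months.

2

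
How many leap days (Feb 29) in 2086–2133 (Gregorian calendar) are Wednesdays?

2

Leap years in 2086–2133: 11 of them.
Feb 29 weekday advances by 5 (mod 7) from one leap year to the next four years later (or differs when a century non-leap intervenes).
Leap-day weekdays: 2088:Sun 2092:Fri 2096:Wed✓ 2104:Fri 2108:Wed✓ 2112:Mon 2116:Sat 2120:Thu 2124:Tue 2128:Sun 2132:Fri
Wednesday: 2096, 2108 → 2.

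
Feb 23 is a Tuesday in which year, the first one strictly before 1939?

1937

From one year to the next, a fixed date's weekday advances by 1, or by 2 when a Feb 29 lies between the two dates.
1939: February 23 is Thursday.
1938: Wednesday (−1)
1937: Tuesday (−1)
Feb 23 falls on a Tuesday in 1937.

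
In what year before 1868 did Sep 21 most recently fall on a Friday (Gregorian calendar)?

1866

From one year to the next, a fixed date's weekday advances by 1, or by 2 when a Feb 29 lies between the two dates.
1868: September 21 is Monday.
1867: Saturday (−2)
1866: Friday (−1)
Sep 21 falls on a Friday in 1866.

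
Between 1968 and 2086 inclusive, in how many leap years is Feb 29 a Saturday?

4

Leap years in 1968–2086: 30 of them.
Feb 29 weekday advances by 5 (mod 7) from one leap year to the next four years later (or differs when a century non-leap intervenes).
Leap-day weekdays: 1968:Thu 1972:Tue 1976:Sun 1980:Fri 1984:Wed 1988:Mon 1992:Sat✓ 1996:Thu 2000:Tue 2004:Sun 2008:Fri 2012:Wed 2016:Mon …(4 more)… 2036:Fri 2040:Wed 2044:Mon 2048:Sat✓ 2052:Thu 2056:Tue 2060:Sun 2064:Fri 2068:Wed 2072:Mon 2076:Sat✓ 2080:Thu 2084:Tue
Saturday: 1992, 2020, 2048, 2076 → 4.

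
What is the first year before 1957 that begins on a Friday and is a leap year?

Jan 1 advances by 2 weekdays after a leap year and by 1 after a common year.
1957: Jan 1 is Tuesday.
1956: Sunday (leap)
1955: Saturday
1954: Friday
1953: Thursday
1952: Tuesday (leap)
1951: Monday
1950: Sunday
1949: Saturday
1948: Thursday (leap)
1947: Wednesday
1946: Tuesday
1945: Monday
1944: Saturday (leap)
1943: Friday
1942: Thursday
1941: Wednesday
1940: Monday (leap)
1939: Sunday
1938: Saturday
1937: Friday
1936: Wednesday (leap)
1935: Tuesday
1934: Monday
1933: Sunday
1932: Friday (leap)
1932 begins on a Friday and is a leap year.

1932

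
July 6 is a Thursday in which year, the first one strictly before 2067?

From one year to the next, a fixed date's weekday advances by 1, or by 2 when a Feb 29 lies between the two dates.
2067: July 6 is Wednesday.
2066: Tuesday (−1)
2065: Monday (−1)
2064: Sunday (−1)
2063: Friday (−2)
2062: Thursday (−1)
July 6 falls on a Thursday in 2062.

2062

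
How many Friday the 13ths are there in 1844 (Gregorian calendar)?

2

Check the 13th of each month of 1844: Jan 13: Sat, Feb 13: Tue, Mar 13: Wed, Apr 13: Sat, May 13: Mon, Jun 13: Thu, Jul 13: Sat, Aug 13: Tue, Sep 13: Fri, Oct 13: Sun, Nov 13: Wed, Dec 13: Fri.
Friday occurs in September, December — 2 months.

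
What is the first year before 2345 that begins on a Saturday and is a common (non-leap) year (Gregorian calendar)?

Jan 1 advances by 2 weekdays after a leap year and by 1 after a common year.
2345: Jan 1 is Monday.
2344: Saturday (leap)
2343: Friday
2342: Thursday
2341: Wednesday
2340: Monday (leap)
2339: Sunday
2338: Saturday
2338 begins on a Saturday and is a common year.

2338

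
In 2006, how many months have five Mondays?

A month of length L has five Mondays iff its first Monday is on day ≤ L−28 (so day 1–3 in a 31-day month, 1–2 in a 30-day month, day 1 in a leap February).
Checking each month of 2006: Jan starts Sun (31d) ✓; Feb starts Wed (28d); Mar starts Wed (31d); Apr starts Sat (30d); May starts Mon (31d) ✓; Jun starts Thu (30d); Jul starts Sat (31d) ✓; Aug starts Tue (31d); Sep starts Fri (30d); Oct starts Sun (31d) ✓; Nov starts Wed (30d); Dec starts Fri (31d).
Five-Monday months: January, May, July, October → 4.

4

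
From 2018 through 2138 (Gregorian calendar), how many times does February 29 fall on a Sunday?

Leap years in 2018–2138: 29 of them.
Feb 29 weekday advances by 5 (mod 7) from one leap year to the next four years later (or differs when a century non-leap intervenes).
Leap-day weekdays: 2020:Sat 2024:Thu 2028:Tue 2032:Sun✓ 2036:Fri 2040:Wed 2044:Mon 2048:Sat 2052:Thu 2056:Tue 2060:Sun✓ 2064:Fri 2068:Wed …(3 more)… 2084:Tue 2088:Sun✓ 2092:Fri 2096:Wed 2104:Fri 2108:Wed 2112:Mon 2116:Sat 2120:Thu 2124:Tue 2128:Sun✓ 2132:Fri 2136:Wed
Sunday: 2032, 2060, 2088, 2128 → 4.

4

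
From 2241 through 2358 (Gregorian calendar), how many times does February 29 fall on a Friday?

Leap years in 2241–2358: 28 of them.
Feb 29 weekday advances by 5 (mod 7) from one leap year to the next four years later (or differs when a century non-leap intervenes).
Leap-day weekdays: 2244:Thu 2248:Tue 2252:Sun 2256:Fri✓ 2260:Wed 2264:Mon 2268:Sat 2272:Thu 2276:Tue 2280:Sun 2284:Fri✓ 2288:Wed 2292:Mon 2296:Sat 2304:Mon 2308:Sat 2312:Thu 2316:Tue 2320:Sun 2324:Fri✓ 2328:Wed 2332:Mon 2336:Sat 2340:Thu 2344:Tue 2348:Sun 2352:Fri✓ 2356:Wed
Friday: 2256, 2284, 2324, 2352 → 4.

4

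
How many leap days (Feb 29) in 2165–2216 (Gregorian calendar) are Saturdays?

2

Leap years in 2165–2216: 12 of them.
Feb 29 weekday advances by 5 (mod 7) from one leap year to the next four years later (or differs when a century non-leap intervenes).
Leap-day weekdays: 2168:Mon 2172:Sat✓ 2176:Thu 2180:Tue 2184:Sun 2188:Fri 2192:Wed 2196:Mon 2204:Wed 2208:Mon 2212:Sat✓ 2216:Thu
Saturday: 2172, 2212 → 2.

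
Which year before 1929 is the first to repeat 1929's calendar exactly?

1918

Two years share a calendar iff Jan 1 falls on the same weekday and both are leap or both are common. 1929: Jan 1 is Tuesday, common year.
1928: Jan 1 Sunday, leap
1927: Jan 1 Saturday, common
1926: Jan 1 Friday, common
1925: Jan 1 Thursday, common
1924: Jan 1 Tuesday, leap
1923: Jan 1 Monday, common
1922: Jan 1 Sunday, common
1921: Jan 1 Saturday, common
1920: Jan 1 Thursday, leap
1919: Jan 1 Wednesday, common
1918: Jan 1 Tuesday, common
1918 matches on both conditions.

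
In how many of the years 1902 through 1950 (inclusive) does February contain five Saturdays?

February has 28 days (29 in leap years); it has five Saturdays when Saturday falls among the first (month-length − 28) days — i.e. when February 1 is Saturday in a leap year (never in a common year).
February 1 by year: 1902:Sat 1903:Sun 1904:Mon 1905:Wed 1906:Thu 1907:Fri 1908:Sat✓ 1909:Mon 1910:Tue 1911:Wed 1912:Thu 1913:Sat 1914:Sun 1915:Mon 1916:Tue …(19 more)… 1936:Sat✓ 1937:Mon 1938:Tue 1939:Wed 1940:Thu 1941:Sat 1942:Sun 1943:Mon 1944:Tue 1945:Thu 1946:Fri 1947:Sat 1948:Sun 1949:Tue 1950:Wed
Years with five Saturdays: 1908, 1936 → 2.

2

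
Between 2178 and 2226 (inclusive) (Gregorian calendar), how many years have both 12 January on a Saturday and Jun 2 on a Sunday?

Check each year's weekday for 12 January and Jun 2:
  2178: Mon/Tue  2179: Tue/Wed  2180: Wed/Fri  2181: Fri/Sat  2182: Sat/Sun ✓  2183: Sun/Mon  2184: Mon/Wed  2185: Wed/Thu  2186: Thu/Fri  2187: Fri/Sat  2188: Sat/Mon  2189: Mon/Tue  2190: Tue/Wed  2191: Wed/Thu  …(21 more)…  2213: Tue/Wed  2214: Wed/Thu  2215: Thu/Fri  2216: Fri/Sun  2217: Sun/Mon  2218: Mon/Tue  2219: Tue/Wed  2220: Wed/Fri  2221: Fri/Sat  2222: Sat/Sun ✓  2223: Sun/Mon  2224: Mon/Wed  2225: Wed/Thu  2226: Thu/Fri
Both conditions hold in: 2182, 2193, 2199, 2205, 2211, 2222 — 6.

6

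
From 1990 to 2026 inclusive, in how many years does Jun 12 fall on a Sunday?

Track Jun 12's weekday year by year (advancing +1, or +2 across a Feb 29):
  1990: Tue  1991: Wed (+1)  1992: Fri (+2)  1993: Sat (+1)  1994: Sun (+1) ✓
  1995: Mon (+1)  1996: Wed (+2)  1997: Thu (+1)  1998: Fri (+1)  1999: Sat (+1)
  2000: Mon (+2)  2001: Tue (+1)  2002: Wed (+1)  2003: Thu (+1)  … (9 more years) …
  2013: Wed (+1)  2014: Thu (+1)  2015: Fri (+1)  2016: Sun (+2) ✓  2017: Mon (+1)
  2018: Tue (+1)  2019: Wed (+1)  2020: Fri (+2)  2021: Sat (+1)  2022: Sun (+1) ✓
  2023: Mon (+1)  2024: Wed (+2)  2025: Thu (+1)  2026: Fri (+1)
Sunday years: 1994, 2005, 2011, 2016, 2022 — 5 in total.

5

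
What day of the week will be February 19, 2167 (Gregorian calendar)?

Thursday

January 1, 2167 is a Thursday.
February 19 is day 50 of the year, i.e. 49 days after Jan 1.
49 mod 7 = 0, so advance 0 weekdays from Thursday: Thursday.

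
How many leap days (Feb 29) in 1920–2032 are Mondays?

Leap years in 1920–2032: 29 of them.
Feb 29 weekday advances by 5 (mod 7) from one leap year to the next four years later (or differs when a century non-leap intervenes).
Leap-day weekdays: 1920:Sun 1924:Fri 1928:Wed 1932:Mon✓ 1936:Sat 1940:Thu 1944:Tue 1948:Sun 1952:Fri 1956:Wed 1960:Mon✓ 1964:Sat 1968:Thu …(3 more)… 1984:Wed 1988:Mon✓ 1992:Sat 1996:Thu 2000:Tue 2004:Sun 2008:Fri 2012:Wed 2016:Mon✓ 2020:Sat 2024:Thu 2028:Tue 2032:Sun
Monday: 1932, 1960, 1988, 2016 → 4.

4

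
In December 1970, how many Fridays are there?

4

December 1970 has 31 days and begins on Tuesday.
The first Friday is December 4.
Fridays fall on 4, 11, 18, 25 — that's 4.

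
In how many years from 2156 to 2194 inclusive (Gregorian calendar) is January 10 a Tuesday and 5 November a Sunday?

Check each year's weekday for January 10 and 5 November:
  2156: Sat/Fri  2157: Mon/Sat  2158: Tue/Sun ✓  2159: Wed/Mon  2160: Thu/Wed  2161: Sat/Thu  2162: Sun/Fri  2163: Mon/Sat  2164: Tue/Mon  2165: Thu/Tue  2166: Fri/Wed  2167: Sat/Thu  2168: Sun/Sat  2169: Tue/Sun ✓  …(11 more)…  2181: Wed/Mon  2182: Thu/Tue  2183: Fri/Wed  2184: Sat/Fri  2185: Mon/Sat  2186: Tue/Sun ✓  2187: Wed/Mon  2188: Thu/Wed  2189: Sat/Thu  2190: Sun/Fri  2191: Mon/Sat  2192: Tue/Mon  2193: Thu/Tue  2194: Fri/Wed
Both conditions hold in: 2158, 2169, 2175, 2186 — 4.

4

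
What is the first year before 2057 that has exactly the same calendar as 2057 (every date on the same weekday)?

2046

Two years share a calendar iff Jan 1 falls on the same weekday and both are leap or both are common. 2057: Jan 1 is Monday, common year.
2056: Jan 1 Saturday, leap
2055: Jan 1 Friday, common
2054: Jan 1 Thursday, common
2053: Jan 1 Wednesday, common
2052: Jan 1 Monday, leap
2051: Jan 1 Sunday, common
2050: Jan 1 Saturday, common
2049: Jan 1 Friday, common
2048: Jan 1 Wednesday, leap
2047: Jan 1 Tuesday, common
2046: Jan 1 Monday, common
2046 matches on both conditions.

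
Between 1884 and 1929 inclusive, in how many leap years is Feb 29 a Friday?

Leap years in 1884–1929: 11 of them.
Feb 29 weekday advances by 5 (mod 7) from one leap year to the next four years later (or differs when a century non-leap intervenes).
Leap-day weekdays: 1884:Fri✓ 1888:Wed 1892:Mon 1896:Sat 1904:Mon 1908:Sat 1912:Thu 1916:Tue 1920:Sun 1924:Fri✓ 1928:Wed
Friday: 1884, 1924 → 2.

2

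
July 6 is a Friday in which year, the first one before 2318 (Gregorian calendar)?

From one year to the next, a fixed date's weekday advances by 1, or by 2 when a Feb 29 lies between the two dates.
2318: July 6 is Saturday.
2317: Friday (−1)
July 6 falls on a Friday in 2317.

2317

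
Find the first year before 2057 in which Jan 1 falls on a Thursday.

2054

Jan 1 advances by 2 weekdays after a leap year and by 1 after a common year.
2057: Jan 1 is Monday.
2056: Saturday (leap)
2055: Friday
2054: Thursday
2054 begins on a Thursday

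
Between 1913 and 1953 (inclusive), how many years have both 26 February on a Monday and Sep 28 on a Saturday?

1

Check each year's weekday for 26 February and Sep 28:
  1913: Wed/Sun  1914: Thu/Mon  1915: Fri/Tue  1916: Sat/Thu  1917: Mon/Fri  1918: Tue/Sat  1919: Wed/Sun  1920: Thu/Tue  1921: Sat/Wed  1922: Sun/Thu  1923: Mon/Fri  1924: Tue/Sun  1925: Thu/Mon  1926: Fri/Tue  …(13 more)…  1940: Mon/Sat ✓  1941: Wed/Sun  1942: Thu/Mon  1943: Fri/Tue  1944: Sat/Thu  1945: Mon/Fri  1946: Tue/Sat  1947: Wed/Sun  1948: Thu/Tue  1949: Sat/Wed  1950: Sun/Thu  1951: Mon/Fri  1952: Tue/Sun  1953: Thu/Mon
Both conditions hold in: 1940 — 1.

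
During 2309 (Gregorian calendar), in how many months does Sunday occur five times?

A month of length L has five Sundays iff its first Sunday is on day ≤ L−28 (so day 1–3 in a 31-day month, 1–2 in a 30-day month, day 1 in a leap February).
Checking each month of 2309: Jan starts Fri (31d) ✓; Feb starts Mon (28d); Mar starts Mon (31d); Apr starts Thu (30d); May starts Sat (31d) ✓; Jun starts Tue (30d); Jul starts Thu (31d); Aug starts Sun (31d) ✓; Sep starts Wed (30d); Oct starts Fri (31d) ✓; Nov starts Mon (30d); Dec starts Wed (31d).
Five-Sunday months: January, May, August, October → 4.

4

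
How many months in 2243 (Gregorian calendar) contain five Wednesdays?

4

A month of length L has five Wednesdays iff its first Wednesday is on day ≤ L−28 (so day 1–3 in a 31-day month, 1–2 in a 30-day month, day 1 in a leap February).
Checking each month of 2243: Jan starts Sun (31d); Feb starts Wed (28d); Mar starts Wed (31d) ✓; Apr starts Sat (30d); May starts Mon (31d) ✓; Jun starts Thu (30d); Jul starts Sat (31d); Aug starts Tue (31d) ✓; Sep starts Fri (30d); Oct starts Sun (31d); Nov starts Wed (30d) ✓; Dec starts Fri (31d).
Five-Wednesday months: March, May, August, November → 4.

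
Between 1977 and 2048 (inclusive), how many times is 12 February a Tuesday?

11

Track 12 February's weekday year by year (advancing +1, or +2 across a Feb 29):
  1977: Sat  1978: Sun (+1)  1979: Mon (+1)  1980: Tue (+1) ✓  1981: Thu (+2)
  1982: Fri (+1)  1983: Sat (+1)  1984: Sun (+1)  1985: Tue (+2) ✓  1986: Wed (+1)
  1987: Thu (+1)  1988: Fri (+1)  1989: Sun (+2)  1990: Mon (+1)  … (44 more years) …
  2035: Mon (+1)  2036: Tue (+1) ✓  2037: Thu (+2)  2038: Fri (+1)  2039: Sat (+1)
  2040: Sun (+1)  2041: Tue (+2) ✓  2042: Wed (+1)  2043: Thu (+1)  2044: Fri (+1)
  2045: Sun (+2)  2046: Mon (+1)  2047: Tue (+1) ✓  2048: Wed (+1)
Tuesday years: 1980, 1985, 1991, 2002, 2008, 2013, 2019, 2030, 2036, 2041, 2047 — 11 in total.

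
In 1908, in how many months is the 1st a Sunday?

Check the 1st of each month of 1908: Jan 1: Wed, Feb 1: Sat, Mar 1: Sun, Apr 1: Wed, May 1: Fri, Jun 1: Mon, Jul 1: Wed, Aug 1: Sat, Sep 1: Tue, Oct 1: Thu, Nov 1: Sun, Dec 1: Tue.
Sunday occurs in March, November — 2 months.

2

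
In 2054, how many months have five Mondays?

4

A month of length L has five Mondays iff its first Monday is on day ≤ L−28 (so day 1–3 in a 31-day month, 1–2 in a 30-day month, day 1 in a leap February).
Checking each month of 2054: Jan starts Thu (31d); Feb starts Sun (28d); Mar starts Sun (31d) ✓; Apr starts Wed (30d); May starts Fri (31d); Jun starts Mon (30d) ✓; Jul starts Wed (31d); Aug starts Sat (31d) ✓; Sep starts Tue (30d); Oct starts Thu (31d); Nov starts Sun (30d) ✓; Dec starts Tue (31d).
Five-Monday months: March, June, August, November → 4.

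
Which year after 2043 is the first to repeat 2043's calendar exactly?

2054

Two years share a calendar iff Jan 1 falls on the same weekday and both are leap or both are common. 2043: Jan 1 is Thursday, common year.
2044: Jan 1 Friday, leap
2045: Jan 1 Sunday, common
2046: Jan 1 Monday, common
2047: Jan 1 Tuesday, common
2048: Jan 1 Wednesday, leap
2049: Jan 1 Friday, common
2050: Jan 1 Saturday, common
2051: Jan 1 Sunday, common
2052: Jan 1 Monday, leap
2053: Jan 1 Wednesday, common
2054: Jan 1 Thursday, common
2054 matches on both conditions.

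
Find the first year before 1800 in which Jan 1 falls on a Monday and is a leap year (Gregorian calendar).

Jan 1 advances by 2 weekdays after a leap year and by 1 after a common year.
1800: Jan 1 is Wednesday.
1799: Tuesday
1798: Monday
1797: Sunday
1796: Friday (leap)
1795: Thursday
1794: Wednesday
1793: Tuesday
1792: Sunday (leap)
1791: Saturday
1790: Friday
1789: Thursday
1788: Tuesday (leap)
1787: Monday
1786: Sunday
1785: Saturday
1784: Thursday (leap)
1783: Wednesday
1782: Tuesday
1781: Monday
1780: Saturday (leap)
1779: Friday
1778: Thursday
1777: Wednesday
1776: Monday (leap)
1776 begins on a Monday and is a leap year.

1776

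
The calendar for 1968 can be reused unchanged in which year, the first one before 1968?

1940

Two years share a calendar iff Jan 1 falls on the same weekday and both are leap or both are common. 1968: Jan 1 is Monday, leap year.
1967: Jan 1 Sunday, common
1966: Jan 1 Saturday, common
1965: Jan 1 Friday, common
1964: Jan 1 Wednesday, leap
1963: Jan 1 Tuesday, common
1962: Jan 1 Monday, common
1961: Jan 1 Sunday, common
1960: Jan 1 Friday, leap
1959: Jan 1 Thursday, common
1958: Jan 1 Wednesday, common
1957: Jan 1 Tuesday, common
1956: Jan 1 Sunday, leap
1955: Jan 1 Saturday, common
1954: Jan 1 Friday, common
1953: Jan 1 Thursday, common
1952: Jan 1 Tuesday, leap
1951: Jan 1 Monday, common
1950: Jan 1 Sunday, common
1949: Jan 1 Saturday, common
1948: Jan 1 Thursday, leap
1947: Jan 1 Wednesday, common
1946: Jan 1 Tuesday, common
1945: Jan 1 Monday, common
1944: Jan 1 Saturday, leap
1943: Jan 1 Friday, common
1942: Jan 1 Thursday, common
1941: Jan 1 Wednesday, common
1940: Jan 1 Monday, leap
1940 matches on both conditions.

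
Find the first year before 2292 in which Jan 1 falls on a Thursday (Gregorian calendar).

Jan 1 advances by 2 weekdays after a leap year and by 1 after a common year.
2292: Jan 1 is Friday (leap).
2291: Thursday
2291 begins on a Thursday

2291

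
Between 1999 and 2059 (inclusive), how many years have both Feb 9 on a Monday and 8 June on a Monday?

Check each year's weekday for Feb 9 and 8 June:
  1999: Tue/Tue  2000: Wed/Thu  2001: Fri/Fri  2002: Sat/Sat  2003: Sun/Sun  2004: Mon/Tue  2005: Wed/Wed  2006: Thu/Thu  2007: Fri/Fri  2008: Sat/Sun  2009: Mon/Mon ✓  2010: Tue/Tue  2011: Wed/Wed  2012: Thu/Fri  …(33 more)…  2046: Fri/Fri  2047: Sat/Sat  2048: Sun/Mon  2049: Tue/Tue  2050: Wed/Wed  2051: Thu/Thu  2052: Fri/Sat  2053: Sun/Sun  2054: Mon/Mon ✓  2055: Tue/Tue  2056: Wed/Thu  2057: Fri/Fri  2058: Sat/Sat  2059: Sun/Sun
Both conditions hold in: 2009, 2015, 2026, 2037, 2043, 2054 — 6.

6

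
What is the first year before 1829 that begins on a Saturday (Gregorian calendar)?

1825

Jan 1 advances by 2 weekdays after a leap year and by 1 after a common year.
1829: Jan 1 is Thursday.
1828: Tuesday (leap)
1827: Monday
1826: Sunday
1825: Saturday
1825 begins on a Saturday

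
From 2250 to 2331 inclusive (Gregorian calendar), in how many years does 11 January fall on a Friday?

Track 11 January's weekday year by year (advancing +1, or +2 across a Feb 29):
  2250: Fri ✓  2251: Sat (+1)  2252: Sun (+1)  2253: Tue (+2)  2254: Wed (+1)
  2255: Thu (+1)  2256: Fri (+1) ✓  2257: Sun (+2)  2258: Mon (+1)  2259: Tue (+1)
  2260: Wed (+1)  2261: Fri (+2) ✓  2262: Sat (+1)  2263: Sun (+1)  … (54 more years) …
  2318: Fri (+1) ✓  2319: Sat (+1)  2320: Sun (+1)  2321: Tue (+2)  2322: Wed (+1)
  2323: Thu (+1)  2324: Fri (+1) ✓  2325: Sun (+2)  2326: Mon (+1)  2327: Tue (+1)
  2328: Wed (+1)  2329: Fri (+2) ✓  2330: Sat (+1)  2331: Sun (+1)
Friday years: 2250, 2256, 2261, 2267, 2278, 2284, 2289, 2295, 2301, 2307, 2318, 2324, 2329 — 13 in total.

13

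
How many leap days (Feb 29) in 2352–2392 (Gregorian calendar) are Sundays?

1

Leap years in 2352–2392: 11 of them.
Feb 29 weekday advances by 5 (mod 7) from one leap year to the next four years later (or differs when a century non-leap intervenes).
Leap-day weekdays: 2352:Fri 2356:Wed 2360:Mon 2364:Sat 2368:Thu 2372:Tue 2376:Sun✓ 2380:Fri 2384:Wed 2388:Mon 2392:Sat
Sunday: 2376 → 1.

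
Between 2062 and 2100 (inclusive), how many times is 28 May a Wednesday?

Track 28 May's weekday year by year (advancing +1, or +2 across a Feb 29):
  2062: Sun  2063: Mon (+1)  2064: Wed (+2) ✓  2065: Thu (+1)  2066: Fri (+1)
  2067: Sat (+1)  2068: Mon (+2)  2069: Tue (+1)  2070: Wed (+1) ✓  2071: Thu (+1)
  2072: Sat (+2)  2073: Sun (+1)  2074: Mon (+1)  2075: Tue (+1)  … (11 more years) …
  2087: Wed (+1) ✓  2088: Fri (+2)  2089: Sat (+1)  2090: Sun (+1)  2091: Mon (+1)
  2092: Wed (+2) ✓  2093: Thu (+1)  2094: Fri (+1)  2095: Sat (+1)  2096: Mon (+2)
  2097: Tue (+1)  2098: Wed (+1) ✓  2099: Thu (+1)  2100: Fri (+1)
Wednesday years: 2064, 2070, 2081, 2087, 2092, 2098 — 6 in total.

6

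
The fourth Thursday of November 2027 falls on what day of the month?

25

November 1, 2027 is a Monday, so the first Thursday is the 4th.
The fourth Thursday is 4 + 21 = 25.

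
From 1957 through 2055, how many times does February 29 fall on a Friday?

Leap years in 1957–2055: 24 of them.
Feb 29 weekday advances by 5 (mod 7) from one leap year to the next four years later (or differs when a century non-leap intervenes).
Leap-day weekdays: 1960:Mon 1964:Sat 1968:Thu 1972:Tue 1976:Sun 1980:Fri✓ 1984:Wed 1988:Mon 1992:Sat 1996:Thu 2000:Tue 2004:Sun 2008:Fri✓ 2012:Wed 2016:Mon 2020:Sat 2024:Thu 2028:Tue 2032:Sun 2036:Fri✓ 2040:Wed 2044:Mon 2048:Sat 2052:Thu
Friday: 1980, 2008, 2036 → 3.

3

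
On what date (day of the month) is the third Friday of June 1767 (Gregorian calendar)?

June 1, 1767 is a Monday, so the first Friday is the 5th.
The third Friday is 5 + 14 = 19.

19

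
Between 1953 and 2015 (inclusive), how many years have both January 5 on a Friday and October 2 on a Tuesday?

Check each year's weekday for January 5 and October 2:
  1953: Mon/Fri  1954: Tue/Sat  1955: Wed/Sun  1956: Thu/Tue  1957: Sat/Wed  1958: Sun/Thu  1959: Mon/Fri  1960: Tue/Sun  1961: Thu/Mon  1962: Fri/Tue ✓  1963: Sat/Wed  1964: Sun/Fri  1965: Tue/Sat  1966: Wed/Sun  …(35 more)…  2002: Sat/Wed  2003: Sun/Thu  2004: Mon/Sat  2005: Wed/Sun  2006: Thu/Mon  2007: Fri/Tue ✓  2008: Sat/Thu  2009: Mon/Fri  2010: Tue/Sat  2011: Wed/Sun  2012: Thu/Tue  2013: Sat/Wed  2014: Sun/Thu  2015: Mon/Fri
Both conditions hold in: 1962, 1973, 1979, 1990, 2001, 2007 — 6.

6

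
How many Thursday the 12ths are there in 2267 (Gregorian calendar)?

2

Check the 12th of each month of 2267: Jan 12: Sat, Feb 12: Tue, Mar 12: Tue, Apr 12: Fri, May 12: Sun, Jun 12: Wed, Jul 12: Fri, Aug 12: Mon, Sep 12: Thu, Oct 12: Sat, Nov 12: Tue, Dec 12: Thu.
Thursday occurs in September, December — 2 months.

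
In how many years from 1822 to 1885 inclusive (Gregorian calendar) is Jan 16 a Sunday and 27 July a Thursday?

2

Check each year's weekday for Jan 16 and 27 July:
  1822: Wed/Sat  1823: Thu/Sun  1824: Fri/Tue  1825: Sun/Wed  1826: Mon/Thu  1827: Tue/Fri  1828: Wed/Sun  1829: Fri/Mon  1830: Sat/Tue  1831: Sun/Wed  1832: Mon/Fri  1833: Wed/Sat  1834: Thu/Sun  1835: Fri/Mon  …(36 more)…  1872: Tue/Sat  1873: Thu/Sun  1874: Fri/Mon  1875: Sat/Tue  1876: Sun/Thu ✓  1877: Tue/Fri  1878: Wed/Sat  1879: Thu/Sun  1880: Fri/Tue  1881: Sun/Wed  1882: Mon/Thu  1883: Tue/Fri  1884: Wed/Sun  1885: Fri/Mon
Both conditions hold in: 1848, 1876 — 2.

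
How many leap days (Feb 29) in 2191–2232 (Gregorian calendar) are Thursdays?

1

Leap years in 2191–2232: 10 of them.
Feb 29 weekday advances by 5 (mod 7) from one leap year to the next four years later (or differs when a century non-leap intervenes).
Leap-day weekdays: 2192:Wed 2196:Mon 2204:Wed 2208:Mon 2212:Sat 2216:Thu✓ 2220:Tue 2224:Sun 2228:Fri 2232:Wed
Thursday: 2216 → 1.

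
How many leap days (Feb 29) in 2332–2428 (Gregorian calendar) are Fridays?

3

Leap years in 2332–2428: 25 of them.
Feb 29 weekday advances by 5 (mod 7) from one leap year to the next four years later (or differs when a century non-leap intervenes).
Leap-day weekdays: 2332:Mon 2336:Sat 2340:Thu 2344:Tue 2348:Sun 2352:Fri✓ 2356:Wed 2360:Mon 2364:Sat 2368:Thu 2372:Tue 2376:Sun 2380:Fri✓ 2384:Wed 2388:Mon 2392:Sat 2396:Thu 2400:Tue 2404:Sun 2408:Fri✓ 2412:Wed 2416:Mon 2420:Sat 2424:Thu 2428:Tue
Friday: 2352, 2380, 2408 → 3.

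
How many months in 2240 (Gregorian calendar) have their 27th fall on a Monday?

3

Check the 27th of each month of 2240: Jan 27: Mon, Feb 27: Thu, Mar 27: Fri, Apr 27: Mon, May 27: Wed, Jun 27: Sat, Jul 27: Mon, Aug 27: Thu, Sep 27: Sun, Oct 27: Tue, Nov 27: Fri, Dec 27: Sun.
Monday occurs in January, April, July — 3 months.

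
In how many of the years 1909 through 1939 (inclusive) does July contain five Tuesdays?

July has 31 days; it has five Tuesdays when Tuesday falls among the first (month-length − 28) days — i.e. when July 1 is one of Tuesday/Monday/Sunday.
July 1 by year: 1909:Thu 1910:Fri 1911:Sat 1912:Mon✓ 1913:Tue✓ 1914:Wed 1915:Thu 1916:Sat 1917:Sun✓ 1918:Mon✓ 1919:Tue✓ 1920:Thu 1921:Fri 1922:Sat 1923:Sun✓ 1924:Tue✓ 1925:Wed 1926:Thu 1927:Fri 1928:Sun✓ 1929:Mon✓ 1930:Tue✓ 1931:Wed 1932:Fri 1933:Sat 1934:Sun✓ 1935:Mon✓ 1936:Wed 1937:Thu 1938:Fri 1939:Sat
Years with five Tuesdays: 1912, 1913, 1917, 1918, 1919, 1923, 1924, 1928, 1929, 1930, 1934, 1935 → 12.

12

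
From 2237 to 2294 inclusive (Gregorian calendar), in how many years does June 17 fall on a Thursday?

8

Track June 17's weekday year by year (advancing +1, or +2 across a Feb 29):
  2237: Sat  2238: Sun (+1)  2239: Mon (+1)  2240: Wed (+2)  2241: Thu (+1) ✓
  2242: Fri (+1)  2243: Sat (+1)  2244: Mon (+2)  2245: Tue (+1)  2246: Wed (+1)
  2247: Thu (+1) ✓  2248: Sat (+2)  2249: Sun (+1)  2250: Mon (+1)  … (30 more years) …
  2281: Fri (+1)  2282: Sat (+1)  2283: Sun (+1)  2284: Tue (+2)  2285: Wed (+1)
  2286: Thu (+1) ✓  2287: Fri (+1)  2288: Sun (+2)  2289: Mon (+1)  2290: Tue (+1)
  2291: Wed (+1)  2292: Fri (+2)  2293: Sat (+1)  2294: Sun (+1)
Thursday years: 2241, 2247, 2252, 2258, 2269, 2275, 2280, 2286 — 8 in total.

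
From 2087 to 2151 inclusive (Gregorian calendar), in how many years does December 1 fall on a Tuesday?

Track December 1's weekday year by year (advancing +1, or +2 across a Feb 29):
  2087: Mon  2088: Wed (+2)  2089: Thu (+1)  2090: Fri (+1)  2091: Sat (+1)
  2092: Mon (+2)  2093: Tue (+1) ✓  2094: Wed (+1)  2095: Thu (+1)  2096: Sat (+2)
  2097: Sun (+1)  2098: Mon (+1)  2099: Tue (+1) ✓  2100: Wed (+1)  … (37 more years) …
  2138: Mon (+1)  2139: Tue (+1) ✓  2140: Thu (+2)  2141: Fri (+1)  2142: Sat (+1)
  2143: Sun (+1)  2144: Tue (+2) ✓  2145: Wed (+1)  2146: Thu (+1)  2147: Fri (+1)
  2148: Sun (+2)  2149: Mon (+1)  2150: Tue (+1) ✓  2151: Wed (+1)
Tuesday years: 2093, 2099, 2105, 2111, 2116, 2122, 2133, 2139, 2144, 2150 — 10 in total.

10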